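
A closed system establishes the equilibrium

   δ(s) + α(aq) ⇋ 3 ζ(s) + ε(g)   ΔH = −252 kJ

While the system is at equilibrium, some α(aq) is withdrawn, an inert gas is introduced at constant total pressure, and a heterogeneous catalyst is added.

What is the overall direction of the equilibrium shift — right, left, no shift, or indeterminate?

Removing α (aq), a reactant, drives the reaction to the left.
Adding inert gas at constant total pressure expands the volume and lowers every reacting partial pressure. With Δn_gas = 1 − 0 = +1, Q moves away from K toward the side with fewer gas moles, so the system shifts toward the side with more gas moles — to the right.
A catalyst speeds both forward and reverse rates equally; it changes neither Q nor K — no shift from this change.
The individual effects push in opposite directions; without quantitative information the net direction cannot be determined.

cannot be determined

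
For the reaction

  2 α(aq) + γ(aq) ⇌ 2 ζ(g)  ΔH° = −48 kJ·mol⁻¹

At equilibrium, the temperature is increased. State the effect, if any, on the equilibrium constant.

decreases

K depends on temperature via the van 't Hoff relation. The forward reaction is exothermic, so raising T decreases K.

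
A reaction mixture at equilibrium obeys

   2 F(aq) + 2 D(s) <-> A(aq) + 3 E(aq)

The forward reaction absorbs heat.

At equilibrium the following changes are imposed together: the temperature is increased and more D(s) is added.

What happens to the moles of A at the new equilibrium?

The forward reaction is endothermic. Raising T favours the endothermic direction — shift to the right.
D is a pure solid; its activity is 1 regardless of amount, so Q is unaffected — no shift from this change.
The net shift is to the right. A is a product, so its amount increases.

increases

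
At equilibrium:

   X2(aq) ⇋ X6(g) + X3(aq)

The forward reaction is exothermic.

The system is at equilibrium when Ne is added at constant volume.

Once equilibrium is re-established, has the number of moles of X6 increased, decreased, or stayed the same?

unchanged

At constant volume, adding an inert gas leaves every reacting species' partial pressure unchanged, so Q is unchanged — no shift from this change.
No net shift occurs, so the amount of X6 is unchanged.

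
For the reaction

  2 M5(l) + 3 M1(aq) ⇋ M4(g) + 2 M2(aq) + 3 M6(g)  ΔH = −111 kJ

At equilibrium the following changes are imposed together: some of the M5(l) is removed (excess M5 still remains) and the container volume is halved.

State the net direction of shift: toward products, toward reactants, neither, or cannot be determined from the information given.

M5 is a pure liquid; its activity is 1 regardless of amount, so Q is unaffected — no shift from this change.
Gas moles: reactants 0, products 4 (Δn_gas = +4). Compression shifts the system toward the side with fewer moles of gas — to the left.
Only the nonzero effect(s) matter; the net shift is to the left.

left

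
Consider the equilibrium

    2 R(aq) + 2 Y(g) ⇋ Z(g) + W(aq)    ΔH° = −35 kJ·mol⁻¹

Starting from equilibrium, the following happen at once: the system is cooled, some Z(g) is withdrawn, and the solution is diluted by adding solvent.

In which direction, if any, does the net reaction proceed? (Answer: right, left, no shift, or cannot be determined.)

The forward reaction is exothermic. Lowering T favours the exothermic direction — shift to the right.
Removing Z (g), a product, drives the reaction to the right.
Dilution lowers every aqueous concentration by the same factor. Δn_aq = 1 − 2 = -1, so the system shifts toward the side with more dissolved moles — to the left.
The individual effects push in opposite directions; without quantitative information the net direction cannot be determined.

cannot be determined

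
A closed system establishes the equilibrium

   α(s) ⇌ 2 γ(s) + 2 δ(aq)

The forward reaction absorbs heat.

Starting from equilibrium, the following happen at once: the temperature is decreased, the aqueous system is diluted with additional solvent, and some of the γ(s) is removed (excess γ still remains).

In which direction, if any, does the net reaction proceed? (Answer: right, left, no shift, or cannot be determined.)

The forward reaction is endothermic. Lowering T favours the exothermic direction — shift to the left.
Dilution lowers every aqueous concentration by the same factor. Δn_aq = 2 − 0 = +2, so the system shifts toward the side with more dissolved moles — to the right.
γ is a pure solid; its activity is 1 regardless of amount, so Q is unaffected — no shift from this change.
The individual effects push in opposite directions; without quantitative information the net direction cannot be determined.

cannot be determined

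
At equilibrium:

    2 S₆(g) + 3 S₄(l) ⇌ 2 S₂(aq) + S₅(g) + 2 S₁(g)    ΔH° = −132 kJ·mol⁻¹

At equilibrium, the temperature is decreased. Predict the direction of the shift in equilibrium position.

The forward reaction is exothermic. Lowering T favours the exothermic direction — shift to the right.

right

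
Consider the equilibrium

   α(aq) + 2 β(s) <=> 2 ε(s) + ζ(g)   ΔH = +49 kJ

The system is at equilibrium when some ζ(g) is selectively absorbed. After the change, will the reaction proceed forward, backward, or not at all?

right

Removing ζ (g), a product, drives the reaction to the right.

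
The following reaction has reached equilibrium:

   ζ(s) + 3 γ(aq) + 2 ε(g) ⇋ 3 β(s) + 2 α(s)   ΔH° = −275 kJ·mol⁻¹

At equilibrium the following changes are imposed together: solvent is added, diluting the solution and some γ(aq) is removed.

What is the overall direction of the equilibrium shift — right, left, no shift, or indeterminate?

left

Dilution lowers every aqueous concentration by the same factor. Δn_aq = 0 − 3 = -3, so the system shifts toward the side with more dissolved moles — to the left.
Removing γ (aq), a reactant, drives the reaction to the left.
All effects act in the same direction — net shift to the left.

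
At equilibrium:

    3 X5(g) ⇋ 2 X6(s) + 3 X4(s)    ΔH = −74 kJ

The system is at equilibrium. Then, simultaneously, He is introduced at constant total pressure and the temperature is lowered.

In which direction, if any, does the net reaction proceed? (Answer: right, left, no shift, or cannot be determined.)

cannot be determined

Adding inert gas at constant total pressure expands the volume and lowers every reacting partial pressure. With Δn_gas = 0 − 3 = -3, Q moves away from K toward the side with fewer gas moles, so the system shifts toward the side with more gas moles — to the left.
The forward reaction is exothermic. Lowering T favours the exothermic direction — shift to the right.
The individual effects push in opposite directions; without quantitative information the net direction cannot be determined.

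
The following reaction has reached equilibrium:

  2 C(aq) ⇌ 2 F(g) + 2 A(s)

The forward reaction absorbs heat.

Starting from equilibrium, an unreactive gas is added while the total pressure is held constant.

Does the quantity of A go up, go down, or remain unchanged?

increases

Adding inert gas at constant total pressure expands the volume and lowers every reacting partial pressure. With Δn_gas = 2 − 0 = +2, Q moves away from K toward the side with fewer gas moles, so the system shifts toward the side with more gas moles — to the right.
The net shift is to the right. A is a product, so its amount increases.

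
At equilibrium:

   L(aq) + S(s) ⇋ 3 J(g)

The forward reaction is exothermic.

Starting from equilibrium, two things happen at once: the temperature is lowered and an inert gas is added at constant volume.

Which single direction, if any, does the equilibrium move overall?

The forward reaction is exothermic. Lowering T favours the exothermic direction — shift to the right.
At constant volume, adding an inert gas leaves every reacting species' partial pressure unchanged, so Q is unchanged — no shift from this change.
Only the nonzero effect(s) matter; the net shift is to the right.

right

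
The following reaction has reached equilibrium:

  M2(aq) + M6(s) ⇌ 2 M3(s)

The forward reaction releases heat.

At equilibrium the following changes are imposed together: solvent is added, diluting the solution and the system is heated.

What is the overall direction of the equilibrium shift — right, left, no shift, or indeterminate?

Dilution lowers every aqueous concentration by the same factor. Δn_aq = 0 − 1 = -1, so the system shifts toward the side with more dissolved moles — to the left.
The forward reaction is exothermic. Raising T favours the endothermic direction — shift to the left.
All effects act in the same direction — net shift to the left.

left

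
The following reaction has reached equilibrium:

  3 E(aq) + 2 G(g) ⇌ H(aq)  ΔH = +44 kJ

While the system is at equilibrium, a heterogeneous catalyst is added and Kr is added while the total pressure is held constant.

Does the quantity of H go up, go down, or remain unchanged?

A catalyst speeds both forward and reverse rates equally; it changes neither Q nor K — no shift from this change.
Adding inert gas at constant total pressure expands the volume and lowers every reacting partial pressure. With Δn_gas = 0 − 2 = -2, Q moves away from K toward the side with fewer gas moles, so the system shifts toward the side with more gas moles — to the left.
The net shift is to the left. H is a product, so its amount decreases.

decreases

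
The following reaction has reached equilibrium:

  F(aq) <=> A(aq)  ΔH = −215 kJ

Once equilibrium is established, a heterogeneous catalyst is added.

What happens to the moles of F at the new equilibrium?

A catalyst speeds both forward and reverse rates equally; it changes neither Q nor K — no shift from this change.
No net shift occurs, so the amount of F is unchanged.

unchanged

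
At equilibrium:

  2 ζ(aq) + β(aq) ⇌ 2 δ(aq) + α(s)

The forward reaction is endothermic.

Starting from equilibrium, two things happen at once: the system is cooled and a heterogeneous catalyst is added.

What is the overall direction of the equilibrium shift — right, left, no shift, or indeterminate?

The forward reaction is endothermic. Lowering T favours the exothermic direction — shift to the left.
A catalyst speeds both forward and reverse rates equally; it changes neither Q nor K — no shift from this change.
Only the nonzero effect(s) matter; the net shift is to the left.

left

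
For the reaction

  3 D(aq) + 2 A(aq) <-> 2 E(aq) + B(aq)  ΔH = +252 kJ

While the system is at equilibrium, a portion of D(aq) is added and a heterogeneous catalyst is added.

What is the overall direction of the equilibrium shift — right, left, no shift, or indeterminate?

Adding D (aq), a reactant, drives the reaction to the right.
A catalyst speeds both forward and reverse rates equally; it changes neither Q nor K — no shift from this change.
Only the nonzero effect(s) matter; the net shift is to the right.

right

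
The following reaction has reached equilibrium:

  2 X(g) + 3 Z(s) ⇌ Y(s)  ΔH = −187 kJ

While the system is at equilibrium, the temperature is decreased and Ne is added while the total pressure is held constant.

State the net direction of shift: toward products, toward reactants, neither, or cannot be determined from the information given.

The forward reaction is exothermic. Lowering T favours the exothermic direction — shift to the right.
Adding inert gas at constant total pressure expands the volume and lowers every reacting partial pressure. With Δn_gas = 0 − 2 = -2, Q moves away from K toward the side with fewer gas moles, so the system shifts toward the side with more gas moles — to the left.
The individual effects push in opposite directions; without quantitative information the net direction cannot be determined.

cannot be determined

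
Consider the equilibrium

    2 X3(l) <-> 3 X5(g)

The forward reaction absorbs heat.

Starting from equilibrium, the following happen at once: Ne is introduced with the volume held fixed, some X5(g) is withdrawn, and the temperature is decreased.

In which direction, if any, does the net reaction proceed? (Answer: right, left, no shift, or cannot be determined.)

cannot be determined

At constant volume, adding an inert gas leaves every reacting species' partial pressure unchanged, so Q is unchanged — no shift from this change.
Removing X5 (g), a product, drives the reaction to the right.
The forward reaction is endothermic. Lowering T favours the exothermic direction — shift to the left.
The individual effects push in opposite directions; without quantitative information the net direction cannot be determined.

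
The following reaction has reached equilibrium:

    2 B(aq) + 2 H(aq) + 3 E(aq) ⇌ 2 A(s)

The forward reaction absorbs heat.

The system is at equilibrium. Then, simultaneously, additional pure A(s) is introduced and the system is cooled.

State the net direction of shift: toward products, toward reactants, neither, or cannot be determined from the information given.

A is a pure solid; its activity is 1 regardless of amount, so Q is unaffected — no shift from this change.
The forward reaction is endothermic. Lowering T favours the exothermic direction — shift to the left.
Only the nonzero effect(s) matter; the net shift is to the left.

left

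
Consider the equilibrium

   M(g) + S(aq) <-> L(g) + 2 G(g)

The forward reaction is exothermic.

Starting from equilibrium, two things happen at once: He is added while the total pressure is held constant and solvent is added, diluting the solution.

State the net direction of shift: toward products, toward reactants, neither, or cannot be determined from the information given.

Adding inert gas at constant total pressure expands the volume and lowers every reacting partial pressure. With Δn_gas = 3 − 1 = +2, Q moves away from K toward the side with fewer gas moles, so the system shifts toward the side with more gas moles — to the right.
Dilution lowers every aqueous concentration by the same factor. Δn_aq = 0 − 1 = -1, so the system shifts toward the side with more dissolved moles — to the left.
The individual effects push in opposite directions; without quantitative information the net direction cannot be determined.

cannot be determined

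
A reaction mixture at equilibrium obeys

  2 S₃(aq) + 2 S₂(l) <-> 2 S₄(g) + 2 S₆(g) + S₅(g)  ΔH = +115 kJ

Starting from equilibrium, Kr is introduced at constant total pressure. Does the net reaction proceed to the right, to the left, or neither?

Adding inert gas at constant total pressure expands the volume and lowers every reacting partial pressure. With Δn_gas = 5 − 0 = +5, Q moves away from K toward the side with fewer gas moles, so the system shifts toward the side with more gas moles — to the right.

right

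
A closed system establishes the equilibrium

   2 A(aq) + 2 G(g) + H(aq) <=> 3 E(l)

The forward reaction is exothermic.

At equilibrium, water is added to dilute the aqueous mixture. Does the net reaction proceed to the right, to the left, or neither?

left

Dilution lowers every aqueous concentration by the same factor. Δn_aq = 0 − 3 = -3, so the system shifts toward the side with more dissolved moles — to the left.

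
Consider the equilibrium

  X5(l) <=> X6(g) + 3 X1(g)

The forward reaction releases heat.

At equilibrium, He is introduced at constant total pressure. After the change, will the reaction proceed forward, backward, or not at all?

Adding inert gas at constant total pressure expands the volume and lowers every reacting partial pressure. With Δn_gas = 4 − 0 = +4, Q moves away from K toward the side with fewer gas moles, so the system shifts toward the side with more gas moles — to the right.

right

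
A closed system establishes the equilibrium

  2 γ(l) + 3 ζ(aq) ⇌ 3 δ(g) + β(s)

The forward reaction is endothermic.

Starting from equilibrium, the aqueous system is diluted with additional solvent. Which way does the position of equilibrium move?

Dilution lowers every aqueous concentration by the same factor. Δn_aq = 0 − 3 = -3, so the system shifts toward the side with more dissolved moles — to the left.

left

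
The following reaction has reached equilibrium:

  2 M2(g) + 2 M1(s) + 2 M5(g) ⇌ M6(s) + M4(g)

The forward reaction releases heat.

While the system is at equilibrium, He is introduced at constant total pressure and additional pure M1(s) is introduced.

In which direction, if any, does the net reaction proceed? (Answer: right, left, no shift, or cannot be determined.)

left

Adding inert gas at constant total pressure expands the volume and lowers every reacting partial pressure. With Δn_gas = 1 − 4 = -3, Q moves away from K toward the side with fewer gas moles, so the system shifts toward the side with more gas moles — to the left.
M1 is a pure solid; its activity is 1 regardless of amount, so Q is unaffected — no shift from this change.
Only the nonzero effect(s) matter; the net shift is to the left.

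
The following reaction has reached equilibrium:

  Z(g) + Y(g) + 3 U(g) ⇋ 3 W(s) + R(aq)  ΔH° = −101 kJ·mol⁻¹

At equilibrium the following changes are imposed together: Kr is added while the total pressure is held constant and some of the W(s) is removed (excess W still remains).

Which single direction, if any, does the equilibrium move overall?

left

Adding inert gas at constant total pressure expands the volume and lowers every reacting partial pressure. With Δn_gas = 0 − 5 = -5, Q moves away from K toward the side with fewer gas moles, so the system shifts toward the side with more gas moles — to the left.
W is a pure solid; its activity is 1 regardless of amount, so Q is unaffected — no shift from this change.
Only the nonzero effect(s) matter; the net shift is to the left.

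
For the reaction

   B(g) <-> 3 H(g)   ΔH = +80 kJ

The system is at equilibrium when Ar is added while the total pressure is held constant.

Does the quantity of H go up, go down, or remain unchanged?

Adding inert gas at constant total pressure expands the volume and lowers every reacting partial pressure. With Δn_gas = 3 − 1 = +2, Q moves away from K toward the side with fewer gas moles, so the system shifts toward the side with more gas moles — to the right.
The net shift is to the right. H is a product, so its amount increases.

increases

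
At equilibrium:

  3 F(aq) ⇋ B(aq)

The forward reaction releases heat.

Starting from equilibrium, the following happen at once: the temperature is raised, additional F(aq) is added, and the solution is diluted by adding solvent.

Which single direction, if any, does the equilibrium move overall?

cannot be determined

The forward reaction is exothermic. Raising T favours the endothermic direction — shift to the left.
Adding F (aq), a reactant, drives the reaction to the right.
Dilution lowers every aqueous concentration by the same factor. Δn_aq = 1 − 3 = -2, so the system shifts toward the side with more dissolved moles — to the left.
The individual effects push in opposite directions; without quantitative information the net direction cannot be determined.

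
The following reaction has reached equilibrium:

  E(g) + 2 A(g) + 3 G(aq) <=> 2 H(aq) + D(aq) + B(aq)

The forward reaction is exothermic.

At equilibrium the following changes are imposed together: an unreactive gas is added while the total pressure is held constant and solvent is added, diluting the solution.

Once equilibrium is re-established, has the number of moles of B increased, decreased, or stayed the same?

cannot be determined

Adding inert gas at constant total pressure expands the volume and lowers every reacting partial pressure. With Δn_gas = 0 − 3 = -3, Q moves away from K toward the side with fewer gas moles, so the system shifts toward the side with more gas moles — to the left.
Dilution lowers every aqueous concentration by the same factor. Δn_aq = 4 − 3 = +1, so the system shifts toward the side with more dissolved moles — to the right.
The two effects oppose each other, so the net shift — and hence the change in B — cannot be determined from the given information.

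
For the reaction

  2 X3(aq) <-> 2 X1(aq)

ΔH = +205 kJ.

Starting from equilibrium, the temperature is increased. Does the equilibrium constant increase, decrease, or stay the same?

increases

K depends on temperature via the van 't Hoff relation. The forward reaction is endothermic, so raising T increases K.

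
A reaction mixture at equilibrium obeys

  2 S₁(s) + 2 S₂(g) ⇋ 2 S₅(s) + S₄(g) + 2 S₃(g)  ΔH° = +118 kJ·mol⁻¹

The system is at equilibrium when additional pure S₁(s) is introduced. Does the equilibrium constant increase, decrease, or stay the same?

unchanged

The equilibrium constant depends only on temperature. This perturbation changes neither the position of equilibrium nor K.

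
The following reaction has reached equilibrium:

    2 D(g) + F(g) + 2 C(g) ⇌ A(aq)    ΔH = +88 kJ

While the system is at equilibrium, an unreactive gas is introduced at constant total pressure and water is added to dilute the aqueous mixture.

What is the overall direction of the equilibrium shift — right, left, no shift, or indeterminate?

cannot be determined

Adding inert gas at constant total pressure expands the volume and lowers every reacting partial pressure. With Δn_gas = 0 − 5 = -5, Q moves away from K toward the side with fewer gas moles, so the system shifts toward the side with more gas moles — to the left.
Dilution lowers every aqueous concentration by the same factor. Δn_aq = 1 − 0 = +1, so the system shifts toward the side with more dissolved moles — to the right.
The individual effects push in opposite directions; without quantitative information the net direction cannot be determined.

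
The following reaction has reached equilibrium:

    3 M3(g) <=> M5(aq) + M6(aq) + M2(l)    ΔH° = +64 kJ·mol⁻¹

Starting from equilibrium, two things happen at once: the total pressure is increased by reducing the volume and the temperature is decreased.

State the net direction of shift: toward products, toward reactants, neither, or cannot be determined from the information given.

Gas moles: reactants 3, products 0 (Δn_gas = -3). Compression shifts the system toward the side with fewer moles of gas — to the right.
The forward reaction is endothermic. Lowering T favours the exothermic direction — shift to the left.
The individual effects push in opposite directions; without quantitative information the net direction cannot be determined.

cannot be determined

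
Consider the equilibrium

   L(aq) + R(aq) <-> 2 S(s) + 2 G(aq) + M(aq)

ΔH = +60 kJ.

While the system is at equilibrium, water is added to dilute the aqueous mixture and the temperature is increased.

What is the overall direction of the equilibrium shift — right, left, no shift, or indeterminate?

Dilution lowers every aqueous concentration by the same factor. Δn_aq = 3 − 2 = +1, so the system shifts toward the side with more dissolved moles — to the right.
The forward reaction is endothermic. Raising T favours the endothermic direction — shift to the right.
All effects act in the same direction — net shift to the right.

right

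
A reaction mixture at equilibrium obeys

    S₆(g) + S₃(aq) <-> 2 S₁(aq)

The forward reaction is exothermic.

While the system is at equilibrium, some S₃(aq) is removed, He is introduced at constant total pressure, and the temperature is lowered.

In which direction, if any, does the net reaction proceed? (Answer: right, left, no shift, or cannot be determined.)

Removing S₃ (aq), a reactant, drives the reaction to the left.
Adding inert gas at constant total pressure expands the volume and lowers every reacting partial pressure. With Δn_gas = 0 − 1 = -1, Q moves away from K toward the side with fewer gas moles, so the system shifts toward the side with more gas moles — to the left.
The forward reaction is exothermic. Lowering T favours the exothermic direction — shift to the right.
The individual effects push in opposite directions; without quantitative information the net direction cannot be determined.

cannot be determined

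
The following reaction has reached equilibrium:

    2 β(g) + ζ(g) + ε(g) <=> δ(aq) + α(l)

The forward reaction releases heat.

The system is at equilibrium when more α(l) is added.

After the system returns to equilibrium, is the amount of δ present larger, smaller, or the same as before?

unchanged

α is a pure liquid; its activity is 1 regardless of amount, so Q is unaffected — no shift from this change.
No net shift occurs, so the amount of δ is unchanged.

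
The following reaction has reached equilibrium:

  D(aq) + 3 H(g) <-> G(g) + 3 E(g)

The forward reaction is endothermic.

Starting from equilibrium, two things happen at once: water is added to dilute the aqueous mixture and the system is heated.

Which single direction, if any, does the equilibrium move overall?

Dilution lowers every aqueous concentration by the same factor. Δn_aq = 0 − 1 = -1, so the system shifts toward the side with more dissolved moles — to the left.
The forward reaction is endothermic. Raising T favours the endothermic direction — shift to the right.
The individual effects push in opposite directions; without quantitative information the net direction cannot be determined.

cannot be determined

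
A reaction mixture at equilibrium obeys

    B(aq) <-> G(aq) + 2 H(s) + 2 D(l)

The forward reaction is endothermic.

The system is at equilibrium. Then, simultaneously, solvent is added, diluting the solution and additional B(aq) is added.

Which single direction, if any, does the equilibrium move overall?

Dilution scales every aqueous concentration by the same factor. Δn_aq = 1 − 1 = 0, so Q is unchanged — no shift.
Adding B (aq), a reactant, drives the reaction to the right.
Only the nonzero effect(s) matter; the net shift is to the right.

right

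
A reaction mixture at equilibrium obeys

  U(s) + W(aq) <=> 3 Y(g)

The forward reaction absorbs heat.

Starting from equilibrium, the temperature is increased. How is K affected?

K depends on temperature via the van 't Hoff relation. The forward reaction is endothermic, so raising T increases K.

increases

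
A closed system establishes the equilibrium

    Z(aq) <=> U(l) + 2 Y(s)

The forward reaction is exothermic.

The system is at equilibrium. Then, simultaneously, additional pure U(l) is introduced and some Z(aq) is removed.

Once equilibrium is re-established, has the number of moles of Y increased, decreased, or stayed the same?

U is a pure liquid; its activity is 1 regardless of amount, so Q is unaffected — no shift from this change.
Removing Z (aq), a reactant, drives the reaction to the left.
The net shift is to the left. Y is a product, so its amount decreases.

decreases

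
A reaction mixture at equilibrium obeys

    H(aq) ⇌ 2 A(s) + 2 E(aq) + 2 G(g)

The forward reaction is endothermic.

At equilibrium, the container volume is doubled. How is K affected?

The equilibrium constant depends only on temperature. This perturbation may move the position of equilibrium, but since T is unchanged, K itself is unchanged.

unchanged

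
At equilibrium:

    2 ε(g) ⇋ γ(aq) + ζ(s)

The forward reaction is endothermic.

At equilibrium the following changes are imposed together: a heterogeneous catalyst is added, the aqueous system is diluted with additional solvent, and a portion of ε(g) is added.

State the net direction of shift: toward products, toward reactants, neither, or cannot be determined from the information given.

A catalyst speeds both forward and reverse rates equally; it changes neither Q nor K — no shift from this change.
Dilution lowers every aqueous concentration by the same factor. Δn_aq = 1 − 0 = +1, so the system shifts toward the side with more dissolved moles — to the right.
Adding ε (g), a reactant, drives the reaction to the right.
Only the nonzero effect(s) matter; the net shift is to the right.

right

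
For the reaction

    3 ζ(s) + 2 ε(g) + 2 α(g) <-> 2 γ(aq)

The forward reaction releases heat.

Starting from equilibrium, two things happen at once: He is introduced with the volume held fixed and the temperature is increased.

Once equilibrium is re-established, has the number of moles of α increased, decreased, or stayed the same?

increases

At constant volume, adding an inert gas leaves every reacting species' partial pressure unchanged, so Q is unchanged — no shift from this change.
The forward reaction is exothermic. Raising T favours the endothermic direction — shift to the left.
The net shift is to the left. α is a reactant, so its amount increases.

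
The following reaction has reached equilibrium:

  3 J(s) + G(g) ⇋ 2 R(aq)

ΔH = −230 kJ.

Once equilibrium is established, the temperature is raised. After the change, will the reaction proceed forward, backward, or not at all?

left

The forward reaction is exothermic. Raising T favours the endothermic direction — shift to the left.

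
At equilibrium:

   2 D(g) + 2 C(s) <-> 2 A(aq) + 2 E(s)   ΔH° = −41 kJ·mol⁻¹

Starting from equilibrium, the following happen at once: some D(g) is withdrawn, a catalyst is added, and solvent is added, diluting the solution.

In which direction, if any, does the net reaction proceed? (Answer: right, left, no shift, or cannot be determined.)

cannot be determined

Removing D (g), a reactant, drives the reaction to the left.
A catalyst speeds both forward and reverse rates equally; it changes neither Q nor K — no shift from this change.
Dilution lowers every aqueous concentration by the same factor. Δn_aq = 2 − 0 = +2, so the system shifts toward the side with more dissolved moles — to the right.
The individual effects push in opposite directions; without quantitative information the net direction cannot be determined.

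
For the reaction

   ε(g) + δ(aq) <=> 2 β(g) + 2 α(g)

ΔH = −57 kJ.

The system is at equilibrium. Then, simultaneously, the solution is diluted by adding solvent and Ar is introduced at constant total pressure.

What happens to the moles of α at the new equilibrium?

Dilution lowers every aqueous concentration by the same factor. Δn_aq = 0 − 1 = -1, so the system shifts toward the side with more dissolved moles — to the left.
Adding inert gas at constant total pressure expands the volume and lowers every reacting partial pressure. With Δn_gas = 4 − 1 = +3, Q moves away from K toward the side with fewer gas moles, so the system shifts toward the side with more gas moles — to the right.
The two effects oppose each other, so the net shift — and hence the change in α — cannot be determined from the given information.

cannot be determined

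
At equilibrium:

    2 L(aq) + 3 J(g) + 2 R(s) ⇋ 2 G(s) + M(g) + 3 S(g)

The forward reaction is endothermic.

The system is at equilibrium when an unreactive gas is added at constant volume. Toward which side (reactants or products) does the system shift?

At constant volume, adding an inert gas leaves every reacting species' partial pressure unchanged, so Q is unchanged — no shift from this change.

no shift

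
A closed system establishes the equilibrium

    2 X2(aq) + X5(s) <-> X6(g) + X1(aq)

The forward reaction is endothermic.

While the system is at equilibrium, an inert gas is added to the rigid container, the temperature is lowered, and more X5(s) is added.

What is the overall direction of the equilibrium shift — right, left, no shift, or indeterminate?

left

At constant volume, adding an inert gas leaves every reacting species' partial pressure unchanged, so Q is unchanged — no shift from this change.
The forward reaction is endothermic. Lowering T favours the exothermic direction — shift to the left.
X5 is a pure solid; its activity is 1 regardless of amount, so Q is unaffected — no shift from this change.
Only the nonzero effect(s) matter; the net shift is to the left.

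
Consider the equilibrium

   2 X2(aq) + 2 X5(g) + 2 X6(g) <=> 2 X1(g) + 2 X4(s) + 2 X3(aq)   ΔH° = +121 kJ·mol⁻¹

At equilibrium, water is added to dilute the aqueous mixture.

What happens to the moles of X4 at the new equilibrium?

unchanged

Dilution scales every aqueous concentration by the same factor. Δn_aq = 2 − 2 = 0, so Q is unchanged — no shift.
No net shift occurs, so the amount of X4 is unchanged.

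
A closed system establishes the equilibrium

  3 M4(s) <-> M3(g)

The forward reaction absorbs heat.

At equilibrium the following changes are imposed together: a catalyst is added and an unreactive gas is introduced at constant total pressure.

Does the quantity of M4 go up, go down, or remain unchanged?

decreases

A catalyst speeds both forward and reverse rates equally; it changes neither Q nor K — no shift from this change.
Adding inert gas at constant total pressure expands the volume and lowers every reacting partial pressure. With Δn_gas = 1 − 0 = +1, Q moves away from K toward the side with fewer gas moles, so the system shifts toward the side with more gas moles — to the right.
The net shift is to the right. M4 is a reactant, so its amount decreases.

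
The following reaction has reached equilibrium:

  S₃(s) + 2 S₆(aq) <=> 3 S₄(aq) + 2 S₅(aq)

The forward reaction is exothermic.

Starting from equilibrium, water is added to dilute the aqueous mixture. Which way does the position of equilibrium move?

Dilution lowers every aqueous concentration by the same factor. Δn_aq = 5 − 2 = +3, so the system shifts toward the side with more dissolved moles — to the right.

right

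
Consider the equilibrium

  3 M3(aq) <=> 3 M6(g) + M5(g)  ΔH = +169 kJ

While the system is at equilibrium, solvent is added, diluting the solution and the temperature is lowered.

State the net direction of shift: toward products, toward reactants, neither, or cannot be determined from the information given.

left

Dilution lowers every aqueous concentration by the same factor. Δn_aq = 0 − 3 = -3, so the system shifts toward the side with more dissolved moles — to the left.
The forward reaction is endothermic. Lowering T favours the exothermic direction — shift to the left.
All effects act in the same direction — net shift to the left.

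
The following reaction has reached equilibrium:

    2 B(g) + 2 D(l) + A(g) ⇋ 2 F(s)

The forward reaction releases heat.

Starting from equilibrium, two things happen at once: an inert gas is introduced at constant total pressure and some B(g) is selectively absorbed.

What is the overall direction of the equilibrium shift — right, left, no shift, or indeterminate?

Adding inert gas at constant total pressure expands the volume and lowers every reacting partial pressure. With Δn_gas = 0 − 3 = -3, Q moves away from K toward the side with fewer gas moles, so the system shifts toward the side with more gas moles — to the left.
Removing B (g), a reactant, drives the reaction to the left.
All effects act in the same direction — net shift to the left.

left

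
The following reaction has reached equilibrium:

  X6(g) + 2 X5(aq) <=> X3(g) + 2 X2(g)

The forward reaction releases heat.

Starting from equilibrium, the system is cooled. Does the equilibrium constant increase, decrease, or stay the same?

K depends on temperature via the van 't Hoff relation. The forward reaction is exothermic, so lowering T increases K.

increases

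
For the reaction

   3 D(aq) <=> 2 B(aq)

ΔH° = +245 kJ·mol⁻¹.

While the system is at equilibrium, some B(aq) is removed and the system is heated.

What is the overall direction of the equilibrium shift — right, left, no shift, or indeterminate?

right

Removing B (aq), a product, drives the reaction to the right.
The forward reaction is endothermic. Raising T favours the endothermic direction — shift to the right.
All effects act in the same direction — net shift to the right.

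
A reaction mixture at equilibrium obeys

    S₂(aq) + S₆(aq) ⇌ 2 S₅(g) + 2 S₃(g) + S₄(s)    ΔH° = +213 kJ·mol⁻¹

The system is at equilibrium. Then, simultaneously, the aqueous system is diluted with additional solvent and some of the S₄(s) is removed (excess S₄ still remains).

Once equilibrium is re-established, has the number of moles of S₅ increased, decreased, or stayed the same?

Dilution lowers every aqueous concentration by the same factor. Δn_aq = 0 − 2 = -2, so the system shifts toward the side with more dissolved moles — to the left.
S₄ is a pure solid; its activity is 1 regardless of amount, so Q is unaffected — no shift from this change.
The net shift is to the left. S₅ is a product, so its amount decreases.

decreases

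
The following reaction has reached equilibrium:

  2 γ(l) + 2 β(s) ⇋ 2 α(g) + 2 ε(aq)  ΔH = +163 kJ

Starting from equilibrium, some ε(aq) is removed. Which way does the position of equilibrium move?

right

Removing ε (aq), a product, drives the reaction to the right.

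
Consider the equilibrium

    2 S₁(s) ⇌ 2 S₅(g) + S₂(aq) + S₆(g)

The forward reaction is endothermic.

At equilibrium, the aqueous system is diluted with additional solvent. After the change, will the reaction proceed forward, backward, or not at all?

right

Dilution lowers every aqueous concentration by the same factor. Δn_aq = 1 − 0 = +1, so the system shifts toward the side with more dissolved moles — to the right.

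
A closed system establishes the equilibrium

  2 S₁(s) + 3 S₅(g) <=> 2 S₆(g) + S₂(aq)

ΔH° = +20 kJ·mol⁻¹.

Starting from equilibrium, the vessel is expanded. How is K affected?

The equilibrium constant depends only on temperature. This perturbation may move the position of equilibrium, but since T is unchanged, K itself is unchanged.

unchanged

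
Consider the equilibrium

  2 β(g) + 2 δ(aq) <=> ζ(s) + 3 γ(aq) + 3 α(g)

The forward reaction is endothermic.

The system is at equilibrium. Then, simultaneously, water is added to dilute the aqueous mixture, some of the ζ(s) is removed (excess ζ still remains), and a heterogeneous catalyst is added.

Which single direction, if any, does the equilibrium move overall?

Dilution lowers every aqueous concentration by the same factor. Δn_aq = 3 − 2 = +1, so the system shifts toward the side with more dissolved moles — to the right.
ζ is a pure solid; its activity is 1 regardless of amount, so Q is unaffected — no shift from this change.
A catalyst speeds both forward and reverse rates equally; it changes neither Q nor K — no shift from this change.
Only the nonzero effect(s) matter; the net shift is to the right.

right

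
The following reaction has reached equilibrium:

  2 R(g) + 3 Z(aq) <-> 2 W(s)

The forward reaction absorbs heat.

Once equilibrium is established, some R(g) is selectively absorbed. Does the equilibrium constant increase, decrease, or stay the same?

unchanged

The equilibrium constant depends only on temperature. This perturbation may move the position of equilibrium, but since T is unchanged, K itself is unchanged.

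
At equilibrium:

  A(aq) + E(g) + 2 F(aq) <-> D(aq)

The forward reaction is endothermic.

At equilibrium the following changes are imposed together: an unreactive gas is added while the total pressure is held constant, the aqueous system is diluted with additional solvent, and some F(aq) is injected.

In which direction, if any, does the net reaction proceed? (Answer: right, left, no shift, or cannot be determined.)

Adding inert gas at constant total pressure expands the volume and lowers every reacting partial pressure. With Δn_gas = 0 − 1 = -1, Q moves away from K toward the side with fewer gas moles, so the system shifts toward the side with more gas moles — to the left.
Dilution lowers every aqueous concentration by the same factor. Δn_aq = 1 − 3 = -2, so the system shifts toward the side with more dissolved moles — to the left.
Adding F (aq), a reactant, drives the reaction to the right.
The individual effects push in opposite directions; without quantitative information the net direction cannot be determined.

cannot be determined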